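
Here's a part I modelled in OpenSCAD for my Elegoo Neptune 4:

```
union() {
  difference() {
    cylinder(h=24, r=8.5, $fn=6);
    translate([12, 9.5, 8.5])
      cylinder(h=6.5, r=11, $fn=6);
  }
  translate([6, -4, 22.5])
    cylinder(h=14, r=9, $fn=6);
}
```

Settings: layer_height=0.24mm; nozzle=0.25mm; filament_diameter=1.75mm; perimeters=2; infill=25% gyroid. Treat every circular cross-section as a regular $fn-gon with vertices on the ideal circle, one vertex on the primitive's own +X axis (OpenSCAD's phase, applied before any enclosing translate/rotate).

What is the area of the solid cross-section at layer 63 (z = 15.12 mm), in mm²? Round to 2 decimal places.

187.71 mm²

At z = 15.12 mm: the cylinder: section is a regular 6-gon, circumradius r=8.5 (area = (6/2)·8.500²·sin(360°/6) = 187.71 mm²); the cylinder at (12, 9.5) is not intersected at this z (z outside [8.5, 15]); Subtracting the remaining from the first: none of the subtracted shapes is present at this height, so the r=8.5 cylinder is unchanged — area = 187.71 mm²; the cylinder at (6, -4) is absent (z outside [22.5, 36.5]); Merging all regions: only that combined region is present, so the union is just that shape — area = 187.71 mm². Overall, the cross-section is a single solid region. Net area = 187.71 mm².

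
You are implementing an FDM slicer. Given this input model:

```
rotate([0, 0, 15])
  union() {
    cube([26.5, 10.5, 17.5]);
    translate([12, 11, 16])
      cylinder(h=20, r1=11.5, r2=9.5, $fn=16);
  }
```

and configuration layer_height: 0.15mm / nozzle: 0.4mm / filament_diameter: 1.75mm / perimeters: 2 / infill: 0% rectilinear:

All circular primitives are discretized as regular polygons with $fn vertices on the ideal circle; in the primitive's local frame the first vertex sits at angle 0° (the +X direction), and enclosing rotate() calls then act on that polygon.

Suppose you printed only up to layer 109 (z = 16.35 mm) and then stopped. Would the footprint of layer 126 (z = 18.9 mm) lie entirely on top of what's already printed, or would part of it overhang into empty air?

Compare the two slices. At z = 16.35: the cube is present — its section is the full 26.5×10.5 rectangle (area 278.25 mm²); the cone at (12, 11) contributes a regular 16-gon of circumradius 11.465 (interpolated between r1=11.5 and r2=9.5 at t=0.018) (area = (16/2)·11.465²·sin(360°/16) = 402.42 mm²); Taking the union: the regions partially overlap — summed areas 680.67 mm² minus the doubly-counted overlap 188.71 mm² gives 491.96 mm² — area = 491.96 mm²; (whole slice rotated 15° about Z — lengths, areas and connectivity unchanged). At z = 18.9: the cube is absent (z outside [0, 17.5]); the cone at (12, 11) (r1=11.5→r2=9.5) has section circumradius 11.210 here — a regular 16-gon (area = (16/2)·11.210²·sin(360°/16) = 384.72 mm²); Merging all regions: only the cone at (12, 11) is present, so the union is just that shape — area = 384.72 mm²; (whole slice rotated 15° about Z — lengths, areas and connectivity unchanged). Checking containment: the cross-section at z = 18.9 is a subset of the cross-section at z = 16.35.

entirely on top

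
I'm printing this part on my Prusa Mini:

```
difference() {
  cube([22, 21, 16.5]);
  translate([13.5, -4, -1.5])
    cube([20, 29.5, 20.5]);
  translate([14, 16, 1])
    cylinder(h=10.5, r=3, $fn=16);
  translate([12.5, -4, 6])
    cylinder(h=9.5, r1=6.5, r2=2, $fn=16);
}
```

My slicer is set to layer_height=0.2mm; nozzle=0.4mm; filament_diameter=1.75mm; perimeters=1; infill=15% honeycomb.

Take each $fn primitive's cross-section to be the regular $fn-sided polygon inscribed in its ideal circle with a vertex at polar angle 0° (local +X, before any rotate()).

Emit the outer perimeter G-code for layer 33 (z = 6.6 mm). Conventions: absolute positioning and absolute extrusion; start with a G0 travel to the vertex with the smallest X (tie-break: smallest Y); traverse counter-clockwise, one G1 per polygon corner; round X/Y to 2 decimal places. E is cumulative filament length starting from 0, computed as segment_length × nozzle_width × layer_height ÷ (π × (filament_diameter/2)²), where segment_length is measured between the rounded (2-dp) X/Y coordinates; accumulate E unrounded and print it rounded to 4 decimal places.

At z = 6.6 mm: the cube is present — its section is the full 22×21 rectangle; the cube at (13.5, -4) (footprint 20×29.5) is included at this height; the r=3 cylinder at (14, 16) gives a regular 16-gon of circumradius 3 (constant along its height); the cone at (12.5, -4) contributes a regular 16-gon of circumradius 6.216 (interpolated between r1=6.5 and r2=2 at t=0.063); Taking the first minus the rest: starting from the 22×21 cube, the 20×29.5 cube at (13.5, -4) partially overlaps it — only the 178.50 mm² overlap (of its 590.00 mm²) is removed, clipping the outline; the r=3 cylinder at (14, 16) partially overlaps it — only the 10.83 mm² overlap (of its 27.55 mm²) is removed, clipping the outline; the cone at (12.5, -4) partially overlaps it — only the 9.03 mm² overlap (of its 118.28 mm²) is removed, clipping the outline — 1 connected region. The outline is a single polygon with 17 vertices. Extrusion per mm of travel: 0.4 × 0.2 / (π × 0.875²) = 0.033260. Accumulating E over each segment gives final E = 2.3352.

G0 X0.00 Y0.00 Z6.60
G1 X7.84 Y0.00 E0.2608
G1 X8.10 Y0.40 E0.2766
G1 X10.12 Y1.74 E0.3573
G1 X12.50 Y2.22 E0.4380
G1 X13.50 Y2.02 E0.4719
G1 X13.50 Y13.10 E0.8404
G1 X12.85 Y13.23 E0.8625
G1 X11.88 Y13.88 E0.9013
G1 X11.23 Y14.85 E0.9402
G1 X11.00 Y16.00 E0.9792
G1 X11.23 Y17.15 E1.0182
G1 X11.88 Y18.12 E1.0570
G1 X12.85 Y18.77 E1.0959
G1 X13.50 Y18.90 E1.1179
G1 X13.50 Y21.00 E1.1877
G1 X0.00 Y21.00 E1.6368
G1 X0.00 Y0.00 E2.3352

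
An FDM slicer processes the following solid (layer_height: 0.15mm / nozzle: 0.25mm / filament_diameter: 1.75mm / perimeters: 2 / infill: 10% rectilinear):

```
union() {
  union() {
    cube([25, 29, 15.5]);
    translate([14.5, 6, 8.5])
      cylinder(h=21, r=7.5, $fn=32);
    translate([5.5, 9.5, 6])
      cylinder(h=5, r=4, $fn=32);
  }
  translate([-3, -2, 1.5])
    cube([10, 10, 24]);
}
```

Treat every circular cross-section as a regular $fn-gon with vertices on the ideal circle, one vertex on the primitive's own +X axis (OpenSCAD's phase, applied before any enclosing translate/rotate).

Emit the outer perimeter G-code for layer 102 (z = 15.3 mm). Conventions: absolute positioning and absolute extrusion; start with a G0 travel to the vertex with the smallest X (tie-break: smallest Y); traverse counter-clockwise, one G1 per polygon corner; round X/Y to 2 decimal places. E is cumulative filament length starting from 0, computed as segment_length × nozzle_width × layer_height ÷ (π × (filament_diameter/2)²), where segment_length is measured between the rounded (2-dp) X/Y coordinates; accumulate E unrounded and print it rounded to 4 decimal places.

At z = 15.3 mm: the 25×29 cube contributes its full rectangle; the r=7.5 cylinder at (14.5, 6) contributes a regular 32-gon of circumradius 7.5; the cylinder at (5.5, 9.5) is absent (z outside [6, 11]); Combining (union): the regions partially overlap (shared area 166.61 mm²), so overlapping operands fuse into one piece — 1 connected region; the cube at (-3, -2) (footprint 10×10) is included at this height; Merging all regions: the regions partially overlap (shared area 56.00 mm²), so overlapping operands fuse into one piece — 1 connected region. The outline is a single polygon with 17 vertices. Extrusion per mm of travel: 0.25 × 0.15 / (π × 0.875²) = 0.015591. Accumulating E over each segment gives final E = 1.8500.

G0 X-3.00 Y-2.00 Z15.30
G1 X7.00 Y-2.00 E0.1559
G1 X7.00 Y0.00 E0.1871
G1 X10.05 Y0.00 E0.2346
G1 X10.33 Y-0.24 E0.2404
G1 X11.63 Y-0.93 E0.2633
G1 X13.04 Y-1.36 E0.2863
G1 X14.50 Y-1.50 E0.3092
G1 X15.96 Y-1.36 E0.3321
G1 X17.37 Y-0.93 E0.3550
G1 X18.67 Y-0.24 E0.3780
G1 X18.95 Y0.00 E0.3837
G1 X25.00 Y0.00 E0.4781
G1 X25.00 Y29.00 E0.9302
G1 X0.00 Y29.00 E1.3199
G1 X0.00 Y8.00 E1.6474
G1 X-3.00 Y8.00 E1.6941
G1 X-3.00 Y-2.00 E1.8500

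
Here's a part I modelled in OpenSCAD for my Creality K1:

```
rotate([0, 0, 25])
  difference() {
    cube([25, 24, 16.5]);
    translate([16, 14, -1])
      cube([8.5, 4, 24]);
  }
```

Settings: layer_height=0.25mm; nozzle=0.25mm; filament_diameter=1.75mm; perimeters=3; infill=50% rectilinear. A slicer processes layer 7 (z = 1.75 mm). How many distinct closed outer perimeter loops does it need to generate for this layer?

1

At z = 1.75 mm: the cube is present — its section is the full 25×24 rectangle; the 8.5×4 cube at (16, 14) contributes its full rectangle; After the difference (first − rest): starting from the 25×24 cube, the 8.5×4 cube at (16, 14) lies wholly inside it (removes its full 34.00 mm² and its 25.00 mm outline becomes a hole wall) — 1 connected region with 1 hole; (whole slice rotated 25° about Z — lengths, areas and connectivity unchanged). The result has 1 disconnected region.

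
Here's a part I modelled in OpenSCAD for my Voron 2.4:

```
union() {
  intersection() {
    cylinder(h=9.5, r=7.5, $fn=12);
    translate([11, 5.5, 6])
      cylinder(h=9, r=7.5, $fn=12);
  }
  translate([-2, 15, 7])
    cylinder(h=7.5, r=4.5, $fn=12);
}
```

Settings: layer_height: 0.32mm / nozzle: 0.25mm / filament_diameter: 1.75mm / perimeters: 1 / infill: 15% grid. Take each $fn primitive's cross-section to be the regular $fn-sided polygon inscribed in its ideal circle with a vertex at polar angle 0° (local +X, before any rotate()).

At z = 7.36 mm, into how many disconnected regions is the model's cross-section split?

At z = 7.36 mm: the r=7.5 cylinder contributes a regular 12-gon of circumradius 7.5; the cylinder at (11, 5.5): section is a regular 12-gon, circumradius r=7.5; Taking the intersection: the r=7.5 cylinder at (11, 5.5) partially overlaps the r=7.5 cylinder; clipping to the common part keeps 12.88 mm² — 1 connected region; the r=4.5 cylinder at (-2, 15) contributes a regular 12-gon of circumradius 4.5; Combining (union): the 2 present regions are separate (no shared area or edge), so areas and boundary lengths simply add and each stays a separate island — 2 connected regions. The result has 2 disconnected regions.

2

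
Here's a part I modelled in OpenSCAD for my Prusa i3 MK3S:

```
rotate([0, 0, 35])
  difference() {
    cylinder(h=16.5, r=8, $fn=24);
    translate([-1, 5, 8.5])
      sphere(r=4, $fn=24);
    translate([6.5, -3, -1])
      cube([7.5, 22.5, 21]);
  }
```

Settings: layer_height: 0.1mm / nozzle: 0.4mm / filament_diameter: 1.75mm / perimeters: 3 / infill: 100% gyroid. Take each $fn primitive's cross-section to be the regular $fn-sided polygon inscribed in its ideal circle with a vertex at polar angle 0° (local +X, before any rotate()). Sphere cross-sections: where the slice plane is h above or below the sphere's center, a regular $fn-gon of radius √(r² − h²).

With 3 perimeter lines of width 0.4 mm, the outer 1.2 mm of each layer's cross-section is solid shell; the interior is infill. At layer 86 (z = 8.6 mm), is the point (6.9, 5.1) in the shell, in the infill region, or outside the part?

outside

At z = 8.6 mm: the r=8 cylinder gives a regular 24-gon of circumradius 8 (constant along its height); the r=4 sphere at (-1, 5) slices to a regular 24-gon of circumradius 3.999 (√(r²−h²) with h=0.1 from center); the 7.5×22.5 cube at (6.5, -3) contributes its full rectangle; Taking the first minus the rest: starting from the r=8 cylinder, the r=4 sphere at (-1, 5) partially overlaps it — only the 44.15 mm² overlap (of its 49.66 mm²) is removed, clipping the outline; the 7.5×22.5 cube at (6.5, -3) partially overlaps it — only the 8.33 mm² overlap (of its 168.75 mm²) is removed, clipping the outline — 1 connected region; (rotated 35° about Z; rotation is an isometry so areas/perimeters/island counts are preserved). Overall, the cross-section is a single solid region. Undo the 35° rotation: the query point maps to (8.577, 0.220) in the un-rotated model frame. The nearest boundary edge runs (6.50, 4.56)→(6.50, -3.00); distance from the point to it = 2.08 mm. The point is not inside any of the regions above, so it lies outside the cross-section (2.08 mm from the nearest boundary).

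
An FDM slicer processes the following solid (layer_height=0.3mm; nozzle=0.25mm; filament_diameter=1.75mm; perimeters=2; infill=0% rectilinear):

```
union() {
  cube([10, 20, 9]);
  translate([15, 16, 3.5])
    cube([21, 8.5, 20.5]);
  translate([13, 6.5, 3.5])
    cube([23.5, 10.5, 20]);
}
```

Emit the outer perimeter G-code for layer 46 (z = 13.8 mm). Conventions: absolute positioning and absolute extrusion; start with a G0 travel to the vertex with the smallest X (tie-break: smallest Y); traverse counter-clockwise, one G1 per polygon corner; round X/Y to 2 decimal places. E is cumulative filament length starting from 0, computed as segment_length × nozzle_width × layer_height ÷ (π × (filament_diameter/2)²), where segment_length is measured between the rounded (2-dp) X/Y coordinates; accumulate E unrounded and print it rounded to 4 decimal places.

At z = 13.8 mm: the cube is absent (z outside [0, 9]); the cube at (15, 16) is present — its section is the full 21×8.5 rectangle; the cube at (13, 6.5) is present — its section is the full 23.5×10.5 rectangle; Taking the union: the regions partially overlap (shared area 21.00 mm²), so overlapping operands fuse into one piece — 1 connected region. The outline is a single polygon with 8 vertices. Extrusion per mm of travel: 0.25 × 0.3 / (π × 0.875²) = 0.031181. Accumulating E over each segment gives final E = 2.5881.

G0 X13.00 Y6.50 Z13.80
G1 X36.50 Y6.50 E0.7328
G1 X36.50 Y17.00 E1.0602
G1 X36.00 Y17.00 E1.0758
G1 X36.00 Y24.50 E1.3096
G1 X15.00 Y24.50 E1.9644
G1 X15.00 Y17.00 E2.1983
G1 X13.00 Y17.00 E2.2606
G1 X13.00 Y6.50 E2.5881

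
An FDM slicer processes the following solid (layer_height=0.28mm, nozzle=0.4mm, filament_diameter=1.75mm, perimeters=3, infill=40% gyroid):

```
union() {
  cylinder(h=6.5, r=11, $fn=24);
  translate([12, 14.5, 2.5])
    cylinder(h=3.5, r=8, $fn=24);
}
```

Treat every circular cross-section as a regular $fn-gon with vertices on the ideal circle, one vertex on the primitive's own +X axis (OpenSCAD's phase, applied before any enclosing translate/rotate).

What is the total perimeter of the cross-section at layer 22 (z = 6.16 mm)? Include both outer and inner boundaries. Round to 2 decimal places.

68.92 mm

At z = 6.16 mm: the r=11 cylinder gives a regular 24-gon of circumradius 11 (constant along its height) (perimeter = 2·24·11.000·sin(180°/24) = 68.92 mm); the cylinder at (12, 14.5) is absent (z outside [2.5, 6]); Combining (union): only the r=11 cylinder is present, so the union is just that shape — boundary = 68.92 mm. Overall, the cross-section is a single solid region. Total boundary length (outer) = 68.92 mm.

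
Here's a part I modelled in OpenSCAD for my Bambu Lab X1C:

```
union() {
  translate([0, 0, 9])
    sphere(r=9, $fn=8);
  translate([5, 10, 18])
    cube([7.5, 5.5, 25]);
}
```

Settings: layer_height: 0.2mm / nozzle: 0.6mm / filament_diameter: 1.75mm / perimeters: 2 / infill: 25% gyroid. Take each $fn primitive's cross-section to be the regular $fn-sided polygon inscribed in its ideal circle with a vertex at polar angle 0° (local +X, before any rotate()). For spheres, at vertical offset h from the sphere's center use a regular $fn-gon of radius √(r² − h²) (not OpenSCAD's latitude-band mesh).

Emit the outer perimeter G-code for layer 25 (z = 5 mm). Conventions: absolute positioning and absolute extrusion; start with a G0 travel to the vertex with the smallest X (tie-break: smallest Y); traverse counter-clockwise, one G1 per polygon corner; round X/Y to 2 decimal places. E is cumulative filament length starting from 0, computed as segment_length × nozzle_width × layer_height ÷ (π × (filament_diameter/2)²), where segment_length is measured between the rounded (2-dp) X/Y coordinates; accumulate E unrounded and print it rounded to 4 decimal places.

At z = 5 mm: the r=9 sphere contributes a regular 8-gon of circumradius √(9²−4²) = 8.062; the cube at (5, 10) is absent (z outside [18, 43]); Taking the union: only the r=9 sphere is present, so the union is just that shape — 1 connected region. The outline is a single polygon with 8 vertices. Extrusion per mm of travel: 0.6 × 0.2 / (π × 0.875²) = 0.049890. Accumulating E over each segment gives final E = 2.4623.

G0 X-8.06 Y0.00 Z5.00
G1 X-5.70 Y-5.70 E0.3078
G1 X0.00 Y-8.06 E0.6156
G1 X5.70 Y-5.70 E0.9234
G1 X8.06 Y0.00 E1.2311
G1 X5.70 Y5.70 E1.5389
G1 X0.00 Y8.06 E1.8467
G1 X-5.70 Y5.70 E2.1545
G1 X-8.06 Y0.00 E2.4623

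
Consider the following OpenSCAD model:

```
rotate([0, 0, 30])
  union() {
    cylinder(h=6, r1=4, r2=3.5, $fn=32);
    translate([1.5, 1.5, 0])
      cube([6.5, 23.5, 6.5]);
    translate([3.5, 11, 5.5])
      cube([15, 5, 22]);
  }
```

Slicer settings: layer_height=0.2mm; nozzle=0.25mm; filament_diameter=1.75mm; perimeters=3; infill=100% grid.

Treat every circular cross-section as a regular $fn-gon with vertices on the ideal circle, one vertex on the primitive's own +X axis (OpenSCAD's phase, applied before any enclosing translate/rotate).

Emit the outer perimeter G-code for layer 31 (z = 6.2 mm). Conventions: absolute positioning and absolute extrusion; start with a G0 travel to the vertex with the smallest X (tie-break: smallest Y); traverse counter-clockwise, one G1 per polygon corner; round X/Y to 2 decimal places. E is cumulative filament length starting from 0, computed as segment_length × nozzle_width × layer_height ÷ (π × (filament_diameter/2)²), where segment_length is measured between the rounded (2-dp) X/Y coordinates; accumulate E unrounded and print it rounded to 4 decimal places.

G0 X-11.20 Y22.40 Z6.20
G1 X0.55 Y2.05 E0.4885
G1 X6.18 Y5.30 E0.6236
G1 X1.43 Y13.53 E0.8211
G1 X10.52 Y18.78 E1.0394
G1 X8.02 Y23.11 E1.1433
G1 X-1.07 Y17.86 E1.3615
G1 X-5.57 Y25.65 E1.5485
G1 X-11.20 Y22.40 E1.6836

At z = 6.2 mm: the cone is not intersected at this z (z outside [0, 6]); the cube at (1.5, 1.5) is present — its section is the full 6.5×23.5 rectangle; the cube at (3.5, 11) is present — its section is the full 15×5 rectangle; Taking the union: the regions partially overlap (shared area 22.50 mm²), so overlapping operands fuse into one piece — 1 connected region; (whole slice rotated 30° about Z — lengths, areas and connectivity unchanged). The outline is a single polygon with 8 vertices. Extrusion per mm of travel: 0.25 × 0.2 / (π × 0.875²) = 0.020788. Accumulating E over each segment gives final E = 1.6836.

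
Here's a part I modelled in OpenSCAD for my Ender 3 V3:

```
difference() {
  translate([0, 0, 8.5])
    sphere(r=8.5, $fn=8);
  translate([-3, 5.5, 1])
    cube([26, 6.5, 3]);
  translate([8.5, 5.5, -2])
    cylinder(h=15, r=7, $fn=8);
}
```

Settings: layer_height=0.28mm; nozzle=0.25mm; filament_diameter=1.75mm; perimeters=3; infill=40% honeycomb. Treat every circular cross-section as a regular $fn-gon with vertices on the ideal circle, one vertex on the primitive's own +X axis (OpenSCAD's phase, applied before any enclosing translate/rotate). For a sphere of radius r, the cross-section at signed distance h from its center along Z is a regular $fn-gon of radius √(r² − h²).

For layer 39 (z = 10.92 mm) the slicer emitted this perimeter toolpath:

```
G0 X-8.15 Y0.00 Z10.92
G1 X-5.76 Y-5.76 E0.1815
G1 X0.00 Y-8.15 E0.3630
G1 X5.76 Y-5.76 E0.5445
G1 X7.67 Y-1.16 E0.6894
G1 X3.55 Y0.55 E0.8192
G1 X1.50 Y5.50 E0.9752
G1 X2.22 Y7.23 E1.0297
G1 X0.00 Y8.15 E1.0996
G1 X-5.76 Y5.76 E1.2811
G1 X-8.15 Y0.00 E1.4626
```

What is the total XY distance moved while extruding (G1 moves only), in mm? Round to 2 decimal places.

50.26 mm

Sum the Euclidean lengths of each G1 segment: total = 50.26 mm.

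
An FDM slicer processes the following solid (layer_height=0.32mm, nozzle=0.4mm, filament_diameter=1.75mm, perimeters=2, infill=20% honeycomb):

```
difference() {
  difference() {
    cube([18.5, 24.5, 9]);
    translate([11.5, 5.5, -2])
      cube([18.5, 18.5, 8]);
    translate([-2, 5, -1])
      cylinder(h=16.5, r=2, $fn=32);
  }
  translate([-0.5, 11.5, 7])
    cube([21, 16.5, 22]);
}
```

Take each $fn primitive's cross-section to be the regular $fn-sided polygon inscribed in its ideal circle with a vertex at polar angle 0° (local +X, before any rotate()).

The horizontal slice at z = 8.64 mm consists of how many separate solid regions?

At z = 8.64 mm: the 18.5×24.5 cube contributes its full rectangle; the cube at (11.5, 5.5) is not intersected at this z (z outside [-2, 6]); the r=2 cylinder at (-2, 5) contributes a regular 32-gon of circumradius 2; After the difference (first − rest): starting from the 18.5×24.5 cube, the r=2 cylinder at (-2, 5) misses the remaining region (no effect) — 1 connected region; the cube at (-0.5, 11.5) is present — its section is the full 21×16.5 rectangle; Taking the first minus the rest: starting from that combined region, the 21×16.5 cube at (-0.5, 11.5) partially overlaps it — only the 240.50 mm² overlap (of its 346.50 mm²) is removed, clipping the outline — 1 connected region. The result has 1 disconnected region.

1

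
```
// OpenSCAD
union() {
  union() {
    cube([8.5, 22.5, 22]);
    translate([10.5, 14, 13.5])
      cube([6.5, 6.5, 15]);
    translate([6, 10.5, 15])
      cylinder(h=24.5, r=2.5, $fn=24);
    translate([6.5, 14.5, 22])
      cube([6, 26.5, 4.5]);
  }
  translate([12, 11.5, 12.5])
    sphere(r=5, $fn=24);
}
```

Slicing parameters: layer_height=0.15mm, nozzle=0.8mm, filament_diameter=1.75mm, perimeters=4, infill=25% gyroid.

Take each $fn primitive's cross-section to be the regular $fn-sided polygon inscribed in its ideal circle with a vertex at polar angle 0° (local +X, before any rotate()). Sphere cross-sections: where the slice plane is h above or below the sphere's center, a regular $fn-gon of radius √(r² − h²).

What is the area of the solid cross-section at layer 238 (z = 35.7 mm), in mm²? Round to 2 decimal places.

At z = 35.7 mm: the cube does not reach this height (z outside [0, 22]); the cube at (10.5, 14) is not intersected at this z (z outside [13.5, 28.5]); the r=2.5 cylinder at (6, 10.5) contributes a regular 24-gon of circumradius 2.5 (area = (24/2)·2.500²·sin(360°/24) = 19.41 mm²); the cube at (6.5, 14.5) is absent (z outside [22, 26.5]); Taking the union: only the r=2.5 cylinder at (6, 10.5) is present, so the union is just that shape — area = 19.41 mm²; the sphere at (12, 11.5) is absent (|z−center|=23.200 > r=5); Merging all regions: only that combined region is present, so the union is just that shape — area = 19.41 mm². Overall, the cross-section is a single solid region. Net area = 19.41 mm².

19.41 mm²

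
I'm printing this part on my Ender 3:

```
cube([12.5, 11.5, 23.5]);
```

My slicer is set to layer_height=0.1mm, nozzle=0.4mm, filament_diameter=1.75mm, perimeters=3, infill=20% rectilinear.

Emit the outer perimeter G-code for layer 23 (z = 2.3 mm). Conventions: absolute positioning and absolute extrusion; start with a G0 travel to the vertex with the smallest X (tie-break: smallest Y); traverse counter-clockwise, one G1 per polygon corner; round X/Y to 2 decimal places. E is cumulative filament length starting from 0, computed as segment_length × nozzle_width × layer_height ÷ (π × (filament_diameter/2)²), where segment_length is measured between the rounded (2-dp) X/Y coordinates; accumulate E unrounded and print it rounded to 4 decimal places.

At z = 2.3 mm: the cube is present — its section is the full 12.5×11.5 rectangle. The outline is a single polygon with 4 vertices. Extrusion per mm of travel: 0.4 × 0.1 / (π × 0.875²) = 0.016630. Accumulating E over each segment gives final E = 0.7982.

G0 X0.00 Y0.00 Z2.30
G1 X12.50 Y0.00 E0.2079
G1 X12.50 Y11.50 E0.3991
G1 X0.00 Y11.50 E0.6070
G1 X0.00 Y0.00 E0.7982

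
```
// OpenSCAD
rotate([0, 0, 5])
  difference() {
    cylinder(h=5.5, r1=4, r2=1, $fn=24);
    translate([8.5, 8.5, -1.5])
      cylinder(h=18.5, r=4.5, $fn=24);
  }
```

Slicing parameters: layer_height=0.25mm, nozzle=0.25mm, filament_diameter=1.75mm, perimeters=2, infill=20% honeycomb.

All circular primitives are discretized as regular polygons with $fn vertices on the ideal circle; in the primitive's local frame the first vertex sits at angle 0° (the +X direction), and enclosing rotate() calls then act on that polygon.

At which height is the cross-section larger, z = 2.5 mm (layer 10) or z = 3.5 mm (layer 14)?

layer 10 (z = 2.5 mm)

Layer 10 (z = 2.5): the cone (r1=4→r2=1) has section circumradius 2.636 here — a regular 24-gon (area = (24/2)·2.636²·sin(360°/24) = 21.59 mm²); the cylinder at (8.5, 8.5): section is a regular 24-gon, circumradius r=4.5 (area = (24/2)·4.500²·sin(360°/24) = 62.89 mm²); Subtracting the remaining from the first: starting from the cone (21.59 mm²), the r=4.5 cylinder at (8.5, 8.5) misses the remaining region (no effect) — area = 21.59 mm²; (rotated 5° about Z; rotation is an isometry so areas/perimeters/island counts are preserved). So its area = 21.59 mm². Layer 14 (z = 3.5): the cone: at t=0.636 of its height the radius interpolates to r₁+(r₂−r₁)t = 2.091, giving a regular 24-gon of that circumradius (area = (24/2)·2.091²·sin(360°/24) = 13.58 mm²); the cylinder at (8.5, 8.5): section is a regular 24-gon, circumradius r=4.5 (area = (24/2)·4.500²·sin(360°/24) = 62.89 mm²); After the difference (first − rest): starting from the cone (13.58 mm²), the r=4.5 cylinder at (8.5, 8.5) misses the remaining region (no effect) — area = 13.58 mm²; (rotated 5° about Z; rotation is an isometry so areas/perimeters/island counts are preserved). So its area = 13.58 mm². Layer 10 is larger (21.59 vs 13.58 mm²).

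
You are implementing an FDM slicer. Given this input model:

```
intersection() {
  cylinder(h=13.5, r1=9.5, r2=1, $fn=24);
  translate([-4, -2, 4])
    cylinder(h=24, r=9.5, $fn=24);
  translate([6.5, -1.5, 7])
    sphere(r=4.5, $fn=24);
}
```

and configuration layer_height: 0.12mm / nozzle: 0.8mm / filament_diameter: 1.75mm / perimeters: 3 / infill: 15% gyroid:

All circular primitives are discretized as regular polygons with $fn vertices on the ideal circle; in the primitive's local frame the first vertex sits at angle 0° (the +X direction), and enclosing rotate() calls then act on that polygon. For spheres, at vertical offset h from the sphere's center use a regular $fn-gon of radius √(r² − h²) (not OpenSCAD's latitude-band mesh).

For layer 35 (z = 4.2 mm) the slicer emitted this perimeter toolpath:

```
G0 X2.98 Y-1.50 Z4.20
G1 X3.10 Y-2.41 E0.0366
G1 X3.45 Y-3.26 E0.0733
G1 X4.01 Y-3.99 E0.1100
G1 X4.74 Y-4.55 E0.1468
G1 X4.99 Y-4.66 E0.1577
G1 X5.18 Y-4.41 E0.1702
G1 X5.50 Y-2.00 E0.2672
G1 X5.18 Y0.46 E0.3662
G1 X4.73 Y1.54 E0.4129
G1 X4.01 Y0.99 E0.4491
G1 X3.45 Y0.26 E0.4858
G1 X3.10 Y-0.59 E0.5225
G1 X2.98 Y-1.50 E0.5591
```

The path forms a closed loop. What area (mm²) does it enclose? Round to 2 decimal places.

10.69 mm²

Apply the shoelace formula to the sequence of (X, Y) vertices; enclosed area = 10.69 mm².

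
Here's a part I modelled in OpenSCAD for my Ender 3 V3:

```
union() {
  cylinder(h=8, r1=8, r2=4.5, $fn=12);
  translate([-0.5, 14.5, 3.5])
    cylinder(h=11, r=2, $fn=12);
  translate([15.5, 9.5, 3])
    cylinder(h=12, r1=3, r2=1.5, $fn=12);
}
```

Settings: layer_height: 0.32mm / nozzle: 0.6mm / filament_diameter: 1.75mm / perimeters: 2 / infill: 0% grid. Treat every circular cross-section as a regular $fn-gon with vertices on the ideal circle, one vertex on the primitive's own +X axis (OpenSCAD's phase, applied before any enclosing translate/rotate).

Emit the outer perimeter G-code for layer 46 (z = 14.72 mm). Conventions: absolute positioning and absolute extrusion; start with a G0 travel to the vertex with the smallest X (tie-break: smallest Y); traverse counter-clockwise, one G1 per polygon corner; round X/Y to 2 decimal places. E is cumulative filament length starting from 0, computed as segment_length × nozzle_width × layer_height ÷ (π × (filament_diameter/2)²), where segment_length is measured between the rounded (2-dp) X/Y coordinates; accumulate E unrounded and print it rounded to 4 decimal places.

G0 X13.96 Y9.50 Z14.72
G1 X14.17 Y8.73 E0.0637
G1 X14.73 Y8.17 E0.1269
G1 X15.50 Y7.96 E0.1906
G1 X16.27 Y8.17 E0.2543
G1 X16.83 Y8.73 E0.3176
G1 X17.04 Y9.50 E0.3813
G1 X16.83 Y10.27 E0.4450
G1 X16.27 Y10.83 E0.5082
G1 X15.50 Y11.04 E0.5719
G1 X14.73 Y10.83 E0.6356
G1 X14.17 Y10.27 E0.6988
G1 X13.96 Y9.50 E0.7625

At z = 14.72 mm: the cone does not reach this height (z outside [0, 8]); the cylinder at (-0.5, 14.5) is absent (z outside [3.5, 14.5]); the cone at (15.5, 9.5) (r1=3→r2=1.5) has section circumradius 1.535 here — a regular 12-gon; Taking the union: only the cone at (15.5, 9.5) is present, so the union is just that shape — 1 connected region. The outline is a single polygon with 12 vertices. Extrusion per mm of travel: 0.6 × 0.32 / (π × 0.875²) = 0.079824. Accumulating E over each segment gives final E = 0.7625.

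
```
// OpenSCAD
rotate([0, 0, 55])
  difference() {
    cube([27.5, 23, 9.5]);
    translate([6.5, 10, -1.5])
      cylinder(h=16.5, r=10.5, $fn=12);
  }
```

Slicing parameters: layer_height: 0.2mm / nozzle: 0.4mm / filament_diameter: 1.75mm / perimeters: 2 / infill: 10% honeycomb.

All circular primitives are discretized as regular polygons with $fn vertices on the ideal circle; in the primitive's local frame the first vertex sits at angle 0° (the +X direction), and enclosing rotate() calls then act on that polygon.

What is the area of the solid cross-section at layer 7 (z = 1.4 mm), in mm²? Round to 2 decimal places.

At z = 1.4 mm: the cube is present — its section is the full 27.5×23 rectangle (area 632.50 mm²); the cylinder at (6.5, 10): section is a regular 12-gon, circumradius r=10.5 (area = (12/2)·10.500²·sin(360°/12) = 330.75 mm²); After the difference (first − rest): starting from the 27.5×23 cube (632.50 mm²), the r=10.5 cylinder at (6.5, 10) partially overlaps it — only the 288.48 mm² overlap (of its 330.75 mm²) is removed, clipping the outline — area = 344.02 mm²; (whole slice rotated 55° about Z — lengths, areas and connectivity unchanged). Overall, the cross-section has 2 separate islands. Net area = 344.02 mm².

344.02 mm²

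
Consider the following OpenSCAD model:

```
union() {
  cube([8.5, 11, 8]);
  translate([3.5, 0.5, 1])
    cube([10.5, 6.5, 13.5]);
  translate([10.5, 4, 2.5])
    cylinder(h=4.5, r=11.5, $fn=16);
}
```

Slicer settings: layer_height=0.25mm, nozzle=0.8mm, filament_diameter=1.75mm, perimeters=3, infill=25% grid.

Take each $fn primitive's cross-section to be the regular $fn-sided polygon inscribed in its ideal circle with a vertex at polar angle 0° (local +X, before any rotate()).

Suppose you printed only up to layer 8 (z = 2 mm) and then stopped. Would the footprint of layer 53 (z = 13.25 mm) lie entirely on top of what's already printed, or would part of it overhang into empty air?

entirely on top

Compare the two slices. At z = 2: the cube is present — its section is the full 8.5×11 rectangle (area 93.50 mm²); the cube at (3.5, 0.5) (footprint 10.5×6.5) is included at this height (area 68.25 mm²); the cylinder at (10.5, 4) is absent (z outside [2.5, 7]); Taking the union: the regions partially overlap — summed areas 161.75 mm² minus the doubly-counted overlap 32.50 mm² gives 129.25 mm² — area = 129.25 mm². At z = 13.25: the cube is absent (z outside [0, 8]); the cube at (3.5, 0.5) is present — its section is the full 10.5×6.5 rectangle (area 68.25 mm²); the cylinder at (10.5, 4) is absent (z outside [2.5, 7]); Taking the union: only the 10.5×6.5 cube at (3.5, 0.5) is present, so the union is just that shape — area = 68.25 mm². Checking containment: the cross-section at z = 13.25 is a subset of the cross-section at z = 2.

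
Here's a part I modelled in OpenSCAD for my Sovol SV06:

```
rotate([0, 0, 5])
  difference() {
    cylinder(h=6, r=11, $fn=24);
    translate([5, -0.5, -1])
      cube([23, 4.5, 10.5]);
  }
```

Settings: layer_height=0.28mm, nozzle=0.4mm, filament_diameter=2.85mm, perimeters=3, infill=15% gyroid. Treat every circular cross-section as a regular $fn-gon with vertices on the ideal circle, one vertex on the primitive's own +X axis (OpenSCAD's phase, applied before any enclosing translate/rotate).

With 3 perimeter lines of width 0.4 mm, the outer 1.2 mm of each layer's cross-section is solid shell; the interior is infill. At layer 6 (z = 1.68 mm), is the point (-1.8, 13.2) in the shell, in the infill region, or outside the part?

At z = 1.68 mm: the r=11 cylinder contributes a regular 24-gon of circumradius 11; the cube at (5, -0.5) (footprint 23×4.5) is included at this height; After the difference (first − rest): starting from the r=11 cylinder, the 23×4.5 cube at (5, -0.5) partially overlaps it — only the 25.74 mm² overlap (of its 103.50 mm²) is removed, clipping the outline — 1 connected region; (rotated 5° about Z; rotation is an isometry so areas/perimeters/island counts are preserved). Overall, the cross-section is a single solid region. Undo the 5° rotation: the query point maps to (-0.643, 13.307) in the un-rotated model frame. The nearest boundary edge runs (-2.85, 10.63)→(0.00, 11.00); distance from the point to it = 2.37 mm. The point is not inside any of the regions above, so it lies outside the cross-section (2.37 mm from the nearest boundary).

outside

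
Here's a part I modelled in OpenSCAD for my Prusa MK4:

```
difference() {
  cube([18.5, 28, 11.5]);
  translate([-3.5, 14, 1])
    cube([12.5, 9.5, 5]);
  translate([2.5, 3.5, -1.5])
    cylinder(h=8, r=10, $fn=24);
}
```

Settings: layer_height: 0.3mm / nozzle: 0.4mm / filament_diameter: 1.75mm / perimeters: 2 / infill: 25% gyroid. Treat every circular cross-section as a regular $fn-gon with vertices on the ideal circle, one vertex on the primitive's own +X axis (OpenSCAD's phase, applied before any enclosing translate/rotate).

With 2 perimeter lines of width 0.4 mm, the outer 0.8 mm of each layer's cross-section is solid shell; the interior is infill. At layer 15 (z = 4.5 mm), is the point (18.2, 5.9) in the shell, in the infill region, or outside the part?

At z = 4.5 mm: the cube is present — its section is the full 18.5×28 rectangle; the cube at (-3.5, 14) is present — its section is the full 12.5×9.5 rectangle; the cylinder at (2.5, 3.5): section is a regular 24-gon, circumradius r=10; After the difference (first − rest): starting from the 18.5×28 cube, the 12.5×9.5 cube at (-3.5, 14) partially overlaps it — only the 85.50 mm² overlap (of its 118.75 mm²) is removed, clipping the outline; the r=10 cylinder at (2.5, 3.5) partially overlaps it — only the 145.06 mm² overlap (of its 310.58 mm²) is removed, clipping the outline — 1 connected region. Overall, the cross-section is a single solid region. The nearest boundary edge runs (18.50, 28.00)→(18.50, 0.00); distance from the point to it = 0.30 mm. The point is inside the cross-section, 0.30 mm from the nearest boundary — within the 0.8 mm shell band (2 × 0.4).

shell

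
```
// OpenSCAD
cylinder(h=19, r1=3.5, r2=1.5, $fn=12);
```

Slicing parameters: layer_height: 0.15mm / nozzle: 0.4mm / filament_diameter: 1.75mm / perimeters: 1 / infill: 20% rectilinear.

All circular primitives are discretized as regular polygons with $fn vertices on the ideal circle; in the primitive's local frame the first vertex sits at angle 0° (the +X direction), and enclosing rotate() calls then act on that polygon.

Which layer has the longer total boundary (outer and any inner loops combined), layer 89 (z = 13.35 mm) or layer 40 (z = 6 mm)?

Layer 89 (z = 13.35): the cone: at t=0.703 of its height the radius interpolates to r₁+(r₂−r₁)t = 2.095, giving a regular 12-gon of that circumradius (perimeter = 2·12·2.095·sin(180°/12) = 13.01 mm). So its perimeter = 13.01 mm. Layer 40 (z = 6): the cone: at t=0.316 of its height the radius interpolates to r₁+(r₂−r₁)t = 2.868, giving a regular 12-gon of that circumradius (perimeter = 2·12·2.868·sin(180°/12) = 17.82 mm). So its perimeter = 17.82 mm. Layer 40 is larger (17.82 vs 13.01 mm).

layer 40 (z = 6 mm)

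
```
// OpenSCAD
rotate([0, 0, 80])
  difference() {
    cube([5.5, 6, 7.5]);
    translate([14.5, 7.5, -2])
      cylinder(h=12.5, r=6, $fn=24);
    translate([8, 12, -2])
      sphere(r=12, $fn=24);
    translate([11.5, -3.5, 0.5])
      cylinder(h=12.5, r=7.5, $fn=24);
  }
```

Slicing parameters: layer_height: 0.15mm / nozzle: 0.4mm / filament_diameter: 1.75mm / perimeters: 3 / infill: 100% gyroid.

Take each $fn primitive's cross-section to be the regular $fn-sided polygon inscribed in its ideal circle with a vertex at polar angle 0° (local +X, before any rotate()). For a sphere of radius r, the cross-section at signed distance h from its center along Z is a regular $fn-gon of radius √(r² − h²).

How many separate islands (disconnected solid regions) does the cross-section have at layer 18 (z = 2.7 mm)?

1

At z = 2.7 mm: the cube is present — its section is the full 5.5×6 rectangle; the r=6 cylinder at (14.5, 7.5) gives a regular 24-gon of circumradius 6 (constant along its height); the r=12 sphere at (8, 12) slices to a regular 24-gon of circumradius 11.041 (√(r²−h²) with h=4.7 from center); the r=7.5 cylinder at (11.5, -3.5) gives a regular 24-gon of circumradius 7.5 (constant along its height); Taking the first minus the rest: starting from the 5.5×6 cube, the r=6 cylinder at (14.5, 7.5) misses the remaining region (no effect); the r=12 sphere at (8, 12) partially overlaps it — only the 19.09 mm² overlap (of its 378.63 mm²) is removed, clipping the outline; the r=7.5 cylinder at (11.5, -3.5) partially overlaps it — only the 0.30 mm² overlap (of its 174.70 mm²) is removed, clipping the outline — 1 connected region; (rotated 80° about Z; rotation is an isometry so areas/perimeters/island counts are preserved). Overall, the cross-section is a single solid region. Island count = 1.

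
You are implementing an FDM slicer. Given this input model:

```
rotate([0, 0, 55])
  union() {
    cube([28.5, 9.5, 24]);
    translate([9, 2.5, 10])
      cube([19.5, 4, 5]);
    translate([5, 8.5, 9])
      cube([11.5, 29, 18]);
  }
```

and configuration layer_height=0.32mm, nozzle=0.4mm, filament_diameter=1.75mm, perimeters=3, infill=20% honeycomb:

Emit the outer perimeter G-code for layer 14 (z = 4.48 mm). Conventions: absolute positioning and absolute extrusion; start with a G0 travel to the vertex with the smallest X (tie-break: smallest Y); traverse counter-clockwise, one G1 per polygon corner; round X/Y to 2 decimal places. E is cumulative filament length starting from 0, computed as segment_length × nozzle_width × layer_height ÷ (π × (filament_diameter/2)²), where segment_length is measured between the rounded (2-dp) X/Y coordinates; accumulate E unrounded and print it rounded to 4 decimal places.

G0 X-7.78 Y5.45 Z4.48
G1 X0.00 Y0.00 E0.5055
G1 X16.35 Y23.35 E2.0224
G1 X8.56 Y28.79 E2.5281
G1 X-7.78 Y5.45 E4.0443

At z = 4.48 mm: the cube (footprint 28.5×9.5) is included at this height; the cube at (9, 2.5) does not reach this height (z outside [10, 15]); the cube at (5, 8.5) is absent (z outside [9, 27]); Taking the union: only the 28.5×9.5 cube is present, so the union is just that shape — 1 connected region; (whole slice rotated 55° about Z — lengths, areas and connectivity unchanged). The outline is a single polygon with 4 vertices. Extrusion per mm of travel: 0.4 × 0.32 / (π × 0.875²) = 0.053216. Accumulating E over each segment gives final E = 4.0443.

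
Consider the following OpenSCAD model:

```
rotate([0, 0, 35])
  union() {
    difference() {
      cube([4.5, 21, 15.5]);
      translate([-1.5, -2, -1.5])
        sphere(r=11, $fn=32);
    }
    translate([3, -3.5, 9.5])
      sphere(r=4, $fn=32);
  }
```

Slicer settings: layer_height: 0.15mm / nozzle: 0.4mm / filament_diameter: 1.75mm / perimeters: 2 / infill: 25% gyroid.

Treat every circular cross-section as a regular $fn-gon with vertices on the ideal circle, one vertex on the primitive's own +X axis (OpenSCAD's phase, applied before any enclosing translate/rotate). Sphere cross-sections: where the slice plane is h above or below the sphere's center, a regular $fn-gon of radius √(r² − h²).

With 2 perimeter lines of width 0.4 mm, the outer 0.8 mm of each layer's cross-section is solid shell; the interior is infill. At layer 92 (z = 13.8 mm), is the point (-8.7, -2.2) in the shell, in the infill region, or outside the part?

outside

At z = 13.8 mm: the cube (footprint 4.5×21) is included at this height; the sphere at (-1.5, -2) does not reach this height (|z−center|=15.300 > r=11); Taking the first minus the rest: none of the subtracted shapes is present at this height, so the 4.5×21 cube is unchanged — 1 connected region; the sphere at (3, -3.5) is not intersected at this z (|z−center|=4.300 > r=4); Merging all regions: only the result so far is present, so the union is just that shape — 1 connected region; (whole slice rotated 35° about Z — lengths, areas and connectivity unchanged). Overall, the cross-section is a single solid region. Undo the 35° rotation: the query point maps to (-8.388, 3.188) in the un-rotated model frame. The nearest boundary edge runs (0.00, 21.00)→(0.00, 0.00); distance from the point to it = 8.39 mm. The point is not inside any of the regions above, so it lies outside the cross-section (8.39 mm from the nearest boundary).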